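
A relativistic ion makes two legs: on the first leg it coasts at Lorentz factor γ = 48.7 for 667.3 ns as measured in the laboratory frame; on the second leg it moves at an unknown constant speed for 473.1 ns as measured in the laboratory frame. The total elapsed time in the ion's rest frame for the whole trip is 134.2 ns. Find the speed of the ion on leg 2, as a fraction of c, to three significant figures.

Leg 1: γ = 48.7; τ_1 = 667.3/48.70 = 13.70 ns.
Leg 2: speed unknown; τ_2 = 473.1/γ_2.
Total proper time: 13.70 + τ_2 = 134.2, so τ_2 = 134.2 − 13.70 = 120.5 ns.
γ_2 = 473.1/120.5 = 3.926; β = √(1 − 1/γ²) = √0.9351.

β = 0.967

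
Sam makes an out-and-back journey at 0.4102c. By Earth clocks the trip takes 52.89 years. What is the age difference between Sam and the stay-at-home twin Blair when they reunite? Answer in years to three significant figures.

Δt − τ = 4.65 years

γ = 1/√(1 − 0.4102²) = 1/√0.8317 = 1.096
Sam's elapsed proper time: τ = 52.89/1.096 = 48.24 years.
Age gap = Δt − τ = 52.89 − 48.24 years.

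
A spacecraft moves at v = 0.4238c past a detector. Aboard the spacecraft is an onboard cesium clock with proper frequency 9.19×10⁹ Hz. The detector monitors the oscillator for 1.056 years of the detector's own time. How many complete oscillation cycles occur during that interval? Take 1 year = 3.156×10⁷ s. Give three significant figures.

N = 2.77×10¹⁷

γ = 1/√(1 − 0.4238²) = 1/√0.8204 = 1.104
During 1.056 years of lab time, the oscillator's proper time advances by τ = Δt/γ = 1.056/1.104 = 0.9565 years = 3.019×10⁷ s.
N = f × τ = 9.19×10⁹ × 3.019×10⁷ = 2.774×10¹⁷.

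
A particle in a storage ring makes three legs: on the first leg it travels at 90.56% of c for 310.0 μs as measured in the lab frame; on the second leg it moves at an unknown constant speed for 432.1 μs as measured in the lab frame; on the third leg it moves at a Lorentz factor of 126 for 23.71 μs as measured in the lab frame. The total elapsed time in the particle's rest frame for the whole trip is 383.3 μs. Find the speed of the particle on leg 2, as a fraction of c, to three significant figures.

Leg 1: β = 0.9056; γ = 1/√(1 − 0.9056²) = 1/√0.1799 = 2.358; τ_1 = 310.0/2.358 = 131.5 μs.
Leg 2: speed unknown; τ_2 = 432.1/γ_2.
Leg 3: γ = 126; τ_3 = 23.71/126.0 = 0.1882 μs.
Total proper time: 131.5 + τ_2 + 0.1882 = 383.3, so τ_2 = 383.3 − 131.7 = 251.6 μs.
γ_2 = 432.1/251.6 = 1.717; β = √(1 − 1/γ²) = √0.6609.

β = 0.813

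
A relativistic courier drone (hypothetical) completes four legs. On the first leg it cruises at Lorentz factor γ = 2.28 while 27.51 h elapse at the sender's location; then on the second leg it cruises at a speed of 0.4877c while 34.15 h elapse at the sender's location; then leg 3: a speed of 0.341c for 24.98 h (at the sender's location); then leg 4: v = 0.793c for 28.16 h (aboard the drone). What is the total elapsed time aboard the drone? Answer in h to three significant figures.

Leg 1: γ = 2.28; τ_1 = 27.51/2.280 = 12.07 h.
Leg 2: γ = 1/√(1 − 0.4877²) = 1/√0.7621 = 1.145; τ_2 = 34.15/1.145 = 29.81 h.
Leg 3: γ = 1/√(1 − 0.341²) = 1/√0.8837 = 1.064; τ_3 = 24.98/1.064 = 23.48 h.
Leg 4: 28.16 h is already measured aboard the drone.
Total: 12.07 + 29.81 + 23.48 + 28.16 h.

τ = 93.5 h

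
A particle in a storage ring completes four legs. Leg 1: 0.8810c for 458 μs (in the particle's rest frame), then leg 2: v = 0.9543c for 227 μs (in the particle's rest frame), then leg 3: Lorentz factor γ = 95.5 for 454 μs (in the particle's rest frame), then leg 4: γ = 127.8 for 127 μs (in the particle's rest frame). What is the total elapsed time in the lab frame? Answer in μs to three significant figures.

Leg 1: γ = 1/√(1 − 0.8810²) = 1/√0.2238 = 2.114; Δt_1 = 2.114 × 458 = 968.0 μs.
Leg 2: γ = 1/√(1 − 0.9543²) = 1/√0.08931 = 3.346; Δt_2 = 3.346 × 227 = 759.6 μs.
Leg 3: γ = 95.5; Δt_3 = 95.50 × 454 = 4.336×10⁴ μs.
Leg 4: γ = 127.8; Δt_4 = 127.8 × 127 = 1.623×10⁴ μs.
Total: 968.0 + 759.6 + 4.336×10⁴ + 1.623×10⁴ μs.

Δt = 6.13×10⁴ μs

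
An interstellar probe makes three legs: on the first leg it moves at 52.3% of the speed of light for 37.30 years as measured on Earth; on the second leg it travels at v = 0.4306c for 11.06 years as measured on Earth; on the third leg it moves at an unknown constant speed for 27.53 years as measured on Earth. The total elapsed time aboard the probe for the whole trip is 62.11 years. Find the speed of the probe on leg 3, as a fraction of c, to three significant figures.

β = 0.674

Leg 1: β = 0.523; γ = 1/√(1 − 0.523²) = 1/√0.7265 = 1.173; τ_1 = 37.30/1.173 = 31.79 years.
Leg 2: γ = 1/√(1 − 0.4306²) = 1/√0.8146 = 1.108; τ_2 = 11.06/1.108 = 9.982 years.
Leg 3: speed unknown; τ_3 = 27.53/γ_3.
Total proper time: 31.79 + 9.982 + τ_3 = 62.11, so τ_3 = 62.11 − 41.77 = 20.34 years.
γ_3 = 27.53/20.34 = 1.354; β = √(1 − 1/γ²) = √0.4544.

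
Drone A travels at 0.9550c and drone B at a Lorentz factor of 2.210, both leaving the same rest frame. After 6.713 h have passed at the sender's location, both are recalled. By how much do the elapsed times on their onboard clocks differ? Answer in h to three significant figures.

|τ_A − τ_B| = 1.05 h

A: γ = 1/√(1 − 0.9550²) = 1/√0.08798 = 3.371; τ_A = 6.713/3.371 = 1.991 h.
B: γ = 2.210; τ_B = 6.713/2.210 = 3.038 h.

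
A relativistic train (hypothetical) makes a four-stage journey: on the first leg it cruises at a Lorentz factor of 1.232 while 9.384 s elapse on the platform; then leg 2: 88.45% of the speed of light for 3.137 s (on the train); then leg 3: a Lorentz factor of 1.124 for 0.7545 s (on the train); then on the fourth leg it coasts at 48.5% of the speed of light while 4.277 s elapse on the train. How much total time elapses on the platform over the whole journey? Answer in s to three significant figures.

Δt = 21.8 s

Leg 1: 9.384 s is already measured on the platform.
Leg 2: β = 0.8845; γ = 1/√(1 − 0.8845²) = 1/√0.2177 = 2.143; Δt_2 = 2.143 × 3.137 = 6.724 s.
Leg 3: γ = 1.124; Δt_3 = 1.124 × 0.7545 = 0.8481 s.
Leg 4: β = 0.485; γ = 1/√(1 − 0.485²) = 1/√0.7648 = 1.143; Δt_4 = 1.143 × 4.277 = 4.891 s.
Total: 9.384 + 6.724 + 0.8481 + 4.891 s.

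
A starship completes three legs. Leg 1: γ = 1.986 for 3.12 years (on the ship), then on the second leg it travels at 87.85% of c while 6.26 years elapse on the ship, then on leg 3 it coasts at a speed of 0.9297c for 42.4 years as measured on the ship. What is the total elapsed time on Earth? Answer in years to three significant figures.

Leg 1: γ = 1.986; Δt_1 = 1.986 × 3.12 = 6.196 years.
Leg 2: β = 0.8785; γ = 1/√(1 − 0.8785²) = 1/√0.2282 = 2.093; Δt_2 = 2.093 × 6.26 = 13.10 years.
Leg 3: γ = 1/√(1 − 0.9297²) = 1/√0.1357 = 2.715; Δt_3 = 2.715 × 42.4 = 115.1 years.
Total: 6.196 + 13.10 + 115.1 years.

Δt = 134 years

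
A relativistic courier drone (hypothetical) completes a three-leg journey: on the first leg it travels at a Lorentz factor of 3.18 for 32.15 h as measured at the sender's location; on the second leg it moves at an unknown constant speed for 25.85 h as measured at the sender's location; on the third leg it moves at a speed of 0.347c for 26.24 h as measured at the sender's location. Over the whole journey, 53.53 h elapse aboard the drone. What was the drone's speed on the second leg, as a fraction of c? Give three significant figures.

Leg 1: γ = 3.18; τ_1 = 32.15/3.180 = 10.11 h.
Leg 2: speed unknown; τ_2 = 25.85/γ_2.
Leg 3: γ = 1/√(1 − 0.347²) = 1/√0.8796 = 1.066; τ_3 = 26.24/1.066 = 24.61 h.
Total proper time: 10.11 + τ_2 + 24.61 = 53.53, so τ_2 = 53.53 − 34.72 = 18.81 h.
γ_2 = 25.85/18.81 = 1.374; β = √(1 − 1/γ²) = √0.4705.

β = 0.686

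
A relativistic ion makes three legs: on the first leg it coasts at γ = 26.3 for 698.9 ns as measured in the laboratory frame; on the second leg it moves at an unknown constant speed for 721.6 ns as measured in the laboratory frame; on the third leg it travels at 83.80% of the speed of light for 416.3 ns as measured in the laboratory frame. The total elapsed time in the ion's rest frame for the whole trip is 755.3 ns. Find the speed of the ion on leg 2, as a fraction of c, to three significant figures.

β = 0.719

Leg 1: γ = 26.3; τ_1 = 698.9/26.30 = 26.57 ns.
Leg 2: speed unknown; τ_2 = 721.6/γ_2.
Leg 3: β = 0.8380; γ = 1/√(1 − 0.8380²) = 1/√0.2978 = 1.833; τ_3 = 416.3/1.833 = 227.2 ns.
Total proper time: 26.57 + τ_2 + 227.2 = 755.3, so τ_2 = 755.3 − 253.7 = 501.6 ns.
γ_2 = 721.6/501.6 = 1.439; β = √(1 − 1/γ²) = √0.5169.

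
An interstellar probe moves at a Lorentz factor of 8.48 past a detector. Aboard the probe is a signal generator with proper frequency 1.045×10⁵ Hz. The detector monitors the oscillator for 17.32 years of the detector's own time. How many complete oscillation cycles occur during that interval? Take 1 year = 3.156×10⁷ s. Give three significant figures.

N = 6.74×10¹²

γ = 8.48
During 17.32 years of lab time, the oscillator's proper time advances by τ = Δt/γ = 17.32/8.480 = 2.042 years = 6.446×10⁷ s.
N = f × τ = 1.045×10⁵ × 6.446×10⁷ = 6.736×10¹².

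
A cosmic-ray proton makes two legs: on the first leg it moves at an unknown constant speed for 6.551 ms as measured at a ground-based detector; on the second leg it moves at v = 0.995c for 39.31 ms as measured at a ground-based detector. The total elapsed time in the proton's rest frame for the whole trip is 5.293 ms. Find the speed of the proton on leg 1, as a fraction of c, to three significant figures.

Leg 1: speed unknown; τ_1 = 6.551/γ_1.
Leg 2: γ = 1/√(1 − 0.995²) = 1/√0.009975 = 10.01; τ_2 = 39.31/10.01 = 3.926 ms.
Total proper time: τ_1 + 3.926 = 5.293, so τ_1 = 5.293 − 3.926 = 1.367 ms.
γ_1 = 6.551/1.367 = 4.793; β = √(1 − 1/γ²) = √0.9565.

β = 0.978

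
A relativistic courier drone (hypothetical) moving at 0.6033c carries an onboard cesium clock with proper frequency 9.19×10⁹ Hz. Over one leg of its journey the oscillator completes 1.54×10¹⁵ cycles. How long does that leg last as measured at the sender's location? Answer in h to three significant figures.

Δt = 58.4 h

γ = 1/√(1 − 0.6033²) = 1/√0.6360 = 1.254
Proper time for N cycles: τ = N/f = 1.54×10¹⁵/(9.19×10⁹) = 1.676×10⁵ s = 46.55 h.
Lab-frame duration Δt = γτ = 1.254 × 46.55 = 58.37 h.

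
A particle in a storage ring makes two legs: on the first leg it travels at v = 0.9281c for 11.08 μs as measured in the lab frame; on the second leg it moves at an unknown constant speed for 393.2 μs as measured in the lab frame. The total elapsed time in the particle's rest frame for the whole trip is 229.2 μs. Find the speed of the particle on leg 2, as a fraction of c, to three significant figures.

Leg 1: γ = 1/√(1 − 0.9281²) = 1/√0.1386 = 2.686; τ_1 = 11.08/2.686 = 4.125 μs.
Leg 2: speed unknown; τ_2 = 393.2/γ_2.
Total proper time: 4.125 + τ_2 = 229.2, so τ_2 = 229.2 − 4.125 = 225.1 μs.
γ_2 = 393.2/225.1 = 1.747; β = √(1 − 1/γ²) = √0.6723.

β = 0.820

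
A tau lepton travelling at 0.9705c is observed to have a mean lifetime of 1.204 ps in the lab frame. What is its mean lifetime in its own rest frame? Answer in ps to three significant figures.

γ = 1/√(1 − 0.9705²) = 1/√0.05813 = 4.148
The lab-frame lifetime is the dilated interval; the proper lifetime is τ₀ = Δt/γ = 1.204/4.148 ps.

τ₀ = 0.290 ps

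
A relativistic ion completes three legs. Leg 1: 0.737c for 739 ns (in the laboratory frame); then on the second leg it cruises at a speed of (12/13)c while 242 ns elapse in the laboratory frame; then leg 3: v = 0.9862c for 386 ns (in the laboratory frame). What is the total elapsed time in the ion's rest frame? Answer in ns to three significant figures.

Leg 1: γ = 1/√(1 − 0.737²) = 1/√0.4568 = 1.480; τ_1 = 739/1.480 = 499.5 ns.
Leg 2: γ = 1/√(1 − (12/13)²) = 13/5 = 2.600; τ_2 = 242/2.600 = 93.08 ns.
Leg 3: γ = 1/√(1 − 0.9862²) = 1/√0.02741 = 6.040; τ_3 = 386/6.040 = 63.91 ns.
Total: 499.5 + 93.08 + 63.91 ns.

τ = 656 ns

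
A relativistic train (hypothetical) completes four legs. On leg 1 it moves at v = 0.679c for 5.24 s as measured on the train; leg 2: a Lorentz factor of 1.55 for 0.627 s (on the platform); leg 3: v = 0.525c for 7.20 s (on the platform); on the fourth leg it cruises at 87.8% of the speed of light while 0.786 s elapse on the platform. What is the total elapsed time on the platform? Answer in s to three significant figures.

Δt = 15.8 s

Leg 1: γ = 1/√(1 − 0.679²) = 1/√0.5390 = 1.362; Δt_1 = 1.362 × 5.24 = 7.138 s.
Leg 2: 0.627 s is already measured on the platform.
Leg 3: 7.20 s is already measured on the platform.
Leg 4: 0.786 s is already measured on the platform.
Total: 7.138 + 0.6270 + 7.200 + 0.7860 s.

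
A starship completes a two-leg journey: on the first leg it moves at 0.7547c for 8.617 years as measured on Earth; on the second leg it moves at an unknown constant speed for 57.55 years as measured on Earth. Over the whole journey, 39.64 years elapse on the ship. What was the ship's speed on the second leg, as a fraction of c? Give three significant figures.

β = 0.807

Leg 1: γ = 1/√(1 − 0.7547²) = 1/√0.4304 = 1.524; τ_1 = 8.617/1.524 = 5.653 years.
Leg 2: speed unknown; τ_2 = 57.55/γ_2.
Total proper time: 5.653 + τ_2 = 39.64, so τ_2 = 39.64 − 5.653 = 33.99 years.
γ_2 = 57.55/33.99 = 1.693; β = √(1 − 1/γ²) = √0.6512.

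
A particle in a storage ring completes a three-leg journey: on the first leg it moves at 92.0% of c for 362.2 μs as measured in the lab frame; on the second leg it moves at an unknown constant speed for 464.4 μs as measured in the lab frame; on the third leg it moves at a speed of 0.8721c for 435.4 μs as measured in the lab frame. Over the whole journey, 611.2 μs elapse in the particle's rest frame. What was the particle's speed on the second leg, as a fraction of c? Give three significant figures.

β = 0.834

Leg 1: β = 0.920; γ = 1/√(1 − 0.920²) = 1/√0.1536 = 2.552; τ_1 = 362.2/2.552 = 142.0 μs.
Leg 2: speed unknown; τ_2 = 464.4/γ_2.
Leg 3: γ = 1/√(1 − 0.8721²) = 1/√0.2394 = 2.044; τ_3 = 435.4/2.044 = 213.1 μs.
Total proper time: 142.0 + τ_2 + 213.1 = 611.2, so τ_2 = 611.2 − 355.0 = 256.2 μs.
γ_2 = 464.4/256.2 = 1.813; β = √(1 − 1/γ²) = √0.6957.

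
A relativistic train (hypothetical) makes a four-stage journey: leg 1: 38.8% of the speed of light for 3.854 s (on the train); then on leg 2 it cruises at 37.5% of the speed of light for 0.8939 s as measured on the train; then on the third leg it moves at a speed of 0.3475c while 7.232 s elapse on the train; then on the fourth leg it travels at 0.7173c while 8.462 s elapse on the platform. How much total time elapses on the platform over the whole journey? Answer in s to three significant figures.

Δt = 21.3 s

Leg 1: β = 0.388; γ = 1/√(1 − 0.388²) = 1/√0.8495 = 1.085; Δt_1 = 1.085 × 3.854 = 4.182 s.
Leg 2: β = 0.375; γ = 1/√(1 − 0.375²) = 1/√0.8594 = 1.079; Δt_2 = 1.079 × 0.8939 = 0.9643 s.
Leg 3: γ = 1/√(1 − 0.3475²) = 1/√0.8792 = 1.066; Δt_3 = 1.066 × 7.232 = 7.713 s.
Leg 4: 8.462 s is already measured on the platform.
Total: 4.182 + 0.9643 + 7.713 + 8.462 s.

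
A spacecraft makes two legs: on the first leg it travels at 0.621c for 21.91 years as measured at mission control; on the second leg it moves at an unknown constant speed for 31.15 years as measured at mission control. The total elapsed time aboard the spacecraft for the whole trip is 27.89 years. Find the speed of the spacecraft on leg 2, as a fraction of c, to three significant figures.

Leg 1: γ = 1/√(1 − 0.621²) = 1/√0.6144 = 1.276; τ_1 = 21.91/1.276 = 17.17 years.
Leg 2: speed unknown; τ_2 = 31.15/γ_2.
Total proper time: 17.17 + τ_2 = 27.89, so τ_2 = 27.89 − 17.17 = 10.72 years.
γ_2 = 31.15/10.72 = 2.907; β = √(1 − 1/γ²) = √0.8816.

β = 0.939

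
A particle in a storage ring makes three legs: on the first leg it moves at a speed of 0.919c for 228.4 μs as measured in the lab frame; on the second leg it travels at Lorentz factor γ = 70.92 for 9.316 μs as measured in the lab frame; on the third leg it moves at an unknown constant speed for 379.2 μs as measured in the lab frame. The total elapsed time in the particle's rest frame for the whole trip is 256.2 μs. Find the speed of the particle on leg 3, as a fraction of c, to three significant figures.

Leg 1: γ = 1/√(1 − 0.919²) = 1/√0.1554 = 2.536; τ_1 = 228.4/2.536 = 90.05 μs.
Leg 2: γ = 70.92; τ_2 = 9.316/70.92 = 0.1314 μs.
Leg 3: speed unknown; τ_3 = 379.2/γ_3.
Total proper time: 90.05 + 0.1314 + τ_3 = 256.2, so τ_3 = 256.2 − 90.18 = 166.0 μs.
γ_3 = 379.2/166.0 = 2.284; β = √(1 − 1/γ²) = √0.8083.

β = 0.899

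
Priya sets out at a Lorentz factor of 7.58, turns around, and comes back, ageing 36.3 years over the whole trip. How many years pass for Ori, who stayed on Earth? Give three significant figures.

γ = 7.58
Earth-frame duration is the dilated interval: Δt = γτ = 7.580 × 36.3 years.

Δt = 275 years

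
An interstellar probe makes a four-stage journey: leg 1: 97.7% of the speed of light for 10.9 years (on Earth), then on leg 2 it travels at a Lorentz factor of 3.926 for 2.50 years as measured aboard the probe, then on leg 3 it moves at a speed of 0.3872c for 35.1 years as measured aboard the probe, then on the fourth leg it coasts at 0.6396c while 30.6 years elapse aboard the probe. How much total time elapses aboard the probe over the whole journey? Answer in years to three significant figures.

Leg 1: β = 0.977; γ = 1/√(1 − 0.977²) = 1/√0.04547 = 4.690; τ_1 = 10.9/4.690 = 2.324 years.
Leg 2: 2.50 years is already measured aboard the probe.
Leg 3: 35.1 years is already measured aboard the probe.
Leg 4: 30.6 years is already measured aboard the probe.
Total: 2.324 + 2.500 + 35.10 + 30.60 years.

τ = 70.5 years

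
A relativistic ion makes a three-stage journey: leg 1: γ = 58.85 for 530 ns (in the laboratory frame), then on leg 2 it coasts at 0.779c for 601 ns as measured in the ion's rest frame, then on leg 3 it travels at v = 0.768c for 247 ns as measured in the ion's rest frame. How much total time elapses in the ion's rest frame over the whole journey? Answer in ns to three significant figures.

Leg 1: γ = 58.85; τ_1 = 530/58.85 = 9.006 ns.
Leg 2: 601 ns is already measured in the ion's rest frame.
Leg 3: 247 ns is already measured in the ion's rest frame.
Total: 9.006 + 601.0 + 247.0 ns.

τ = 857 ns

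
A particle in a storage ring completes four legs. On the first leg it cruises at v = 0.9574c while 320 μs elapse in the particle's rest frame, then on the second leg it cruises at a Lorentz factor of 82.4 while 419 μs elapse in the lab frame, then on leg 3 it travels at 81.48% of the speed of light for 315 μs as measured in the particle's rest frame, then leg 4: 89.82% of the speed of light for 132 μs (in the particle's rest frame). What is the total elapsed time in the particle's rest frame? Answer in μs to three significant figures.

Leg 1: 320 μs is already measured in the particle's rest frame.
Leg 2: γ = 82.4; τ_2 = 419/82.40 = 5.085 μs.
Leg 3: 315 μs is already measured in the particle's rest frame.
Leg 4: 132 μs is already measured in the particle's rest frame.
Total: 320.0 + 5.085 + 315.0 + 132.0 μs.

τ = 772 μs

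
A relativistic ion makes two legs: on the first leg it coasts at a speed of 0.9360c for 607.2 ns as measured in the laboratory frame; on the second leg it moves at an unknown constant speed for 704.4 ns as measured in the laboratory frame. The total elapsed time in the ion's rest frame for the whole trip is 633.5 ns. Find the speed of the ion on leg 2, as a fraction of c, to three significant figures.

Leg 1: γ = 1/√(1 − 0.9360²) = 1/√0.1239 = 2.841; τ_1 = 607.2/2.841 = 213.7 ns.
Leg 2: speed unknown; τ_2 = 704.4/γ_2.
Total proper time: 213.7 + τ_2 = 633.5, so τ_2 = 633.5 − 213.7 = 419.8 ns.
γ_2 = 704.4/419.8 = 1.678; β = √(1 − 1/γ²) = √0.6449.

β = 0.803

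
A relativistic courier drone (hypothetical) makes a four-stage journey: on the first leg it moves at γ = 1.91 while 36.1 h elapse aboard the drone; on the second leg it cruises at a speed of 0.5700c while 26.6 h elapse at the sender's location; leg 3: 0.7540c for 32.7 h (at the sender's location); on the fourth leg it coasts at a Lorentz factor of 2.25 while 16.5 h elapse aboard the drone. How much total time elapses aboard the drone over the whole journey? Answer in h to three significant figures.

Leg 1: 36.1 h is already measured aboard the drone.
Leg 2: γ = 1/√(1 − 0.5700²) = 1/√0.6751 = 1.217; τ_2 = 26.6/1.217 = 21.86 h.
Leg 3: γ = 1/√(1 − 0.7540²) = 1/√0.4315 = 1.522; τ_3 = 32.7/1.522 = 21.48 h.
Leg 4: 16.5 h is already measured aboard the drone.
Total: 36.10 + 21.86 + 21.48 + 16.50 h.

τ = 95.9 h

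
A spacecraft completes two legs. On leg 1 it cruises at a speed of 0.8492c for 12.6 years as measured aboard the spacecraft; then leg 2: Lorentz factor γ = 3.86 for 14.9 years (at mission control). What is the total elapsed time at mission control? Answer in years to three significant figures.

Leg 1: γ = 1/√(1 − 0.8492²) = 1/√0.2789 = 1.894; Δt_1 = 1.894 × 12.6 = 23.86 years.
Leg 2: 14.9 years is already measured at mission control.
Total: 23.86 + 14.90 years.

Δt = 38.8 years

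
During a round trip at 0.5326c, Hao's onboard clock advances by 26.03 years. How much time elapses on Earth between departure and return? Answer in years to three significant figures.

Δt = 30.8 years

γ = 1/√(1 − 0.5326²) = 1/√0.7163 = 1.182
Earth-frame duration is the dilated interval: Δt = γτ = 1.182 × 26.03 years.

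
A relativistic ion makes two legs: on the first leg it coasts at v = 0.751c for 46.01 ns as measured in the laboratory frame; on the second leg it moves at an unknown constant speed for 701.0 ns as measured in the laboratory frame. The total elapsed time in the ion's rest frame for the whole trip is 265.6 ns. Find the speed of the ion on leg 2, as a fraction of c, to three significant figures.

β = 0.942

Leg 1: γ = 1/√(1 − 0.751²) = 1/√0.4360 = 1.514; τ_1 = 46.01/1.514 = 30.38 ns.
Leg 2: speed unknown; τ_2 = 701.0/γ_2.
Total proper time: 30.38 + τ_2 = 265.6, so τ_2 = 265.6 − 30.38 = 235.2 ns.
γ_2 = 701.0/235.2 = 2.980; β = √(1 − 1/γ²) = √0.8874.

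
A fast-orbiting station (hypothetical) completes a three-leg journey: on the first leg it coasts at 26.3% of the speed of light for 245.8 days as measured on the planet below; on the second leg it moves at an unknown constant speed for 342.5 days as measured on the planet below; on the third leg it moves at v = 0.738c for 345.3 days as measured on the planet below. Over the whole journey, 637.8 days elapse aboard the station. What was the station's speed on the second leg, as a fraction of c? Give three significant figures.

β = 0.872

Leg 1: β = 0.263; γ = 1/√(1 − 0.263²) = 1/√0.9308 = 1.036; τ_1 = 245.8/1.036 = 237.1 days.
Leg 2: speed unknown; τ_2 = 342.5/γ_2.
Leg 3: γ = 1/√(1 − 0.738²) = 1/√0.4554 = 1.482; τ_3 = 345.3/1.482 = 233.0 days.
Total proper time: 237.1 + τ_2 + 233.0 = 637.8, so τ_2 = 637.8 − 470.2 = 167.6 days.
γ_2 = 342.5/167.6 = 2.043; β = √(1 − 1/γ²) = √0.7604.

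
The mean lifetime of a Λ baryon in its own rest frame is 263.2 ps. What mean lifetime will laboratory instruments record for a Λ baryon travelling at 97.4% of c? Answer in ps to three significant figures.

Δt = 1160 ps

β = 0.974; γ = 1/√(1 − 0.974²) = 1/√0.05132 = 4.414
The rest-frame lifetime is the proper time; the lab measures the dilated interval Δt = γτ₀ = 4.414 × 263.2 ps.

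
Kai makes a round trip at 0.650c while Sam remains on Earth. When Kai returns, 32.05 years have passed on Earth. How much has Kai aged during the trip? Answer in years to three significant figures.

τ = 24.4 years

γ = 1/√(1 − 0.650²) = 1/√0.5775 = 1.316
Kai's clock measures proper time along the trip: τ = Δt/γ = 32.05/1.316 years.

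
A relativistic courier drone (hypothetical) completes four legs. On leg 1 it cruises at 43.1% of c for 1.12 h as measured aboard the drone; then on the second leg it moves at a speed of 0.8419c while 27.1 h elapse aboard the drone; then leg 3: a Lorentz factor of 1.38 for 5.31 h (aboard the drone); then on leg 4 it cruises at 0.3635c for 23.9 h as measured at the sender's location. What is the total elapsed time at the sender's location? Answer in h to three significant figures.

Δt = 82.7 h

Leg 1: β = 0.431; γ = 1/√(1 − 0.431²) = 1/√0.8142 = 1.108; Δt_1 = 1.108 × 1.12 = 1.241 h.
Leg 2: γ = 1/√(1 − 0.8419²) = 1/√0.2912 = 1.853; Δt_2 = 1.853 × 27.1 = 50.22 h.
Leg 3: γ = 1.38; Δt_3 = 1.380 × 5.31 = 7.328 h.
Leg 4: 23.9 h is already measured at the sender's location.
Total: 1.241 + 50.22 + 7.328 + 23.90 h.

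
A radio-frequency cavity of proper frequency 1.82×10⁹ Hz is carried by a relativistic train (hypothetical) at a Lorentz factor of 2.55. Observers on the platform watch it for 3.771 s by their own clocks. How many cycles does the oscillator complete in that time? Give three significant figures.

γ = 2.55
During 3.771 s of lab time, the oscillator's proper time advances by τ = Δt/γ = 3.771/2.550 = 1.479 s = 1.479×10⁰ s.
N = f × τ = 1.82×10⁹ × 1.479×10⁰ = 2.691×10⁹.

N = 2.69×10⁹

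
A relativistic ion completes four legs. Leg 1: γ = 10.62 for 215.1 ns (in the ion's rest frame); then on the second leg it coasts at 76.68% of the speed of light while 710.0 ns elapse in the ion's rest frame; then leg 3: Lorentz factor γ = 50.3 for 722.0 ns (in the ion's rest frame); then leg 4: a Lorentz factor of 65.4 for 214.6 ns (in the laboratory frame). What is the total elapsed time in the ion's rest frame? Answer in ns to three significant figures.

τ = 1650 ns

Leg 1: 215.1 ns is already measured in the ion's rest frame.
Leg 2: 710.0 ns is already measured in the ion's rest frame.
Leg 3: 722.0 ns is already measured in the ion's rest frame.
Leg 4: γ = 65.4; τ_4 = 214.6/65.40 = 3.281 ns.
Total: 215.1 + 710.0 + 722.0 + 3.281 ns.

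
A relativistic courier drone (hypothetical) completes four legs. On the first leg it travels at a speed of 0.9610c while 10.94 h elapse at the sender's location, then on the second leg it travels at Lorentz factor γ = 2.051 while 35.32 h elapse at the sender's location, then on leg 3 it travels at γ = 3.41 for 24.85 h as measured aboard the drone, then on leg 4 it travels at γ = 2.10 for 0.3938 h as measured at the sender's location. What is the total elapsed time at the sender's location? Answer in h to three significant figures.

Leg 1: 10.94 h is already measured at the sender's location.
Leg 2: 35.32 h is already measured at the sender's location.
Leg 3: γ = 3.41; Δt_3 = 3.410 × 24.85 = 84.74 h.
Leg 4: 0.3938 h is already measured at the sender's location.
Total: 10.94 + 35.32 + 84.74 + 0.3938 h.

Δt = 131 h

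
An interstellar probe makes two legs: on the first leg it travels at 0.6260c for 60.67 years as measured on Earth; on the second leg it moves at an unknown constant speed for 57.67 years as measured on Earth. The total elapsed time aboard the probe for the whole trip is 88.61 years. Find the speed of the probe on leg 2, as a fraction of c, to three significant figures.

Leg 1: γ = 1/√(1 − 0.6260²) = 1/√0.6081 = 1.282; τ_1 = 60.67/1.282 = 47.31 years.
Leg 2: speed unknown; τ_2 = 57.67/γ_2.
Total proper time: 47.31 + τ_2 = 88.61, so τ_2 = 88.61 − 47.31 = 41.30 years.
γ_2 = 57.67/41.30 = 1.396; β = √(1 − 1/γ²) = √0.4872.

β = 0.698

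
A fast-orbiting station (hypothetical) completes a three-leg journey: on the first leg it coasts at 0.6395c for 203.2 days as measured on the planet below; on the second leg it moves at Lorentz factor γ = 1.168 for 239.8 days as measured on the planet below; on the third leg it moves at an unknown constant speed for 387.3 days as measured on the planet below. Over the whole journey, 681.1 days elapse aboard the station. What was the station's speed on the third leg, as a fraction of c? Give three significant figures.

β = 0.565

Leg 1: γ = 1/√(1 − 0.6395²) = 1/√0.5910 = 1.301; τ_1 = 203.2/1.301 = 156.2 days.
Leg 2: γ = 1.168; τ_2 = 239.8/1.168 = 205.3 days.
Leg 3: speed unknown; τ_3 = 387.3/γ_3.
Total proper time: 156.2 + 205.3 + τ_3 = 681.1, so τ_3 = 681.1 − 361.5 = 319.6 days.
γ_3 = 387.3/319.6 = 1.212; β = √(1 − 1/γ²) = √0.3192.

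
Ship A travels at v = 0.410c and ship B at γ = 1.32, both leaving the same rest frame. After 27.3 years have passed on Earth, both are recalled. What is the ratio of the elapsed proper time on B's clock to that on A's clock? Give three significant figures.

τ_B/τ_A = 0.831

A: γ = 1/√(1 − 0.410²) = 1/√0.8319 = 1.096. B: γ = 1.32.
τ_A/τ_B = γ_B/γ_A = 1.320/1.096 = 1.204, so τ_B/τ_A = 0.8306.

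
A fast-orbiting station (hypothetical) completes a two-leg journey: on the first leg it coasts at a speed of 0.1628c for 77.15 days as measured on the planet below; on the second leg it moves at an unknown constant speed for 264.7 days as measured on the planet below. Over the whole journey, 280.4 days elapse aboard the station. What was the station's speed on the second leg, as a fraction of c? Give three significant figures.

Leg 1: γ = 1/√(1 − 0.1628²) = 1/√0.9735 = 1.014; τ_1 = 77.15/1.014 = 76.12 days.
Leg 2: speed unknown; τ_2 = 264.7/γ_2.
Total proper time: 76.12 + τ_2 = 280.4, so τ_2 = 280.4 − 76.12 = 204.3 days.
γ_2 = 264.7/204.3 = 1.296; β = √(1 − 1/γ²) = √0.4044.

β = 0.636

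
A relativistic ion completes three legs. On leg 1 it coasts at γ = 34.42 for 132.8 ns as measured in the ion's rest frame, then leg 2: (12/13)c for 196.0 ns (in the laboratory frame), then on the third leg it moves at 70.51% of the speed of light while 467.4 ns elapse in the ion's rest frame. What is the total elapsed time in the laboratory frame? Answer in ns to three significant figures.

Leg 1: γ = 34.42; Δt_1 = 34.42 × 132.8 = 4571 ns.
Leg 2: 196.0 ns is already measured in the laboratory frame.
Leg 3: β = 0.7051; γ = 1/√(1 − 0.7051²) = 1/√0.5028 = 1.410; Δt_3 = 1.410 × 467.4 = 659.1 ns.
Total: 4571 + 196.0 + 659.1 ns.

Δt = 5430 ns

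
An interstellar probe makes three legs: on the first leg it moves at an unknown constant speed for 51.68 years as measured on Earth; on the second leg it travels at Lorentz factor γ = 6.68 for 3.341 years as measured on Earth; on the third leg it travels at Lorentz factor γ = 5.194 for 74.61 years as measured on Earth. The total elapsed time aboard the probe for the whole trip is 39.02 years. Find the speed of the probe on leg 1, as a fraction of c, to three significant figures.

Leg 1: speed unknown; τ_1 = 51.68/γ_1.
Leg 2: γ = 6.68; τ_2 = 3.341/6.680 = 0.5001 years.
Leg 3: γ = 5.194; τ_3 = 74.61/5.194 = 14.36 years.
Total proper time: τ_1 + 0.5001 + 14.36 = 39.02, so τ_1 = 39.02 − 14.86 = 24.16 years.
γ_1 = 51.68/24.16 = 2.139; β = √(1 − 1/γ²) = √0.7815.

β = 0.884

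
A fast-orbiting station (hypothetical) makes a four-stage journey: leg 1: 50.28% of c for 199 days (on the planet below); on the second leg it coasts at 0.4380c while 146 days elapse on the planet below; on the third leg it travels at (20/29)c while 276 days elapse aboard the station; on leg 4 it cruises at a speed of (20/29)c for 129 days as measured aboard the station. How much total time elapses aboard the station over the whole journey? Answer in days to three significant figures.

Leg 1: β = 0.5028; γ = 1/√(1 − 0.5028²) = 1/√0.7472 = 1.157; τ_1 = 199/1.157 = 172.0 days.
Leg 2: γ = 1/√(1 − 0.4380²) = 1/√0.8082 = 1.112; τ_2 = 146/1.112 = 131.3 days.
Leg 3: 276 days is already measured aboard the station.
Leg 4: 129 days is already measured aboard the station.
Total: 172.0 + 131.3 + 276.0 + 129.0 days.

τ = 708 days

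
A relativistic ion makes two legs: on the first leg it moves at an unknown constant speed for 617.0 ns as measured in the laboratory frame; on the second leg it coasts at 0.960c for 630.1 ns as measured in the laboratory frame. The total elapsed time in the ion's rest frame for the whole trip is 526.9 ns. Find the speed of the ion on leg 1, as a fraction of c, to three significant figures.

β = 0.823

Leg 1: speed unknown; τ_1 = 617.0/γ_1.
Leg 2: γ = 1/√(1 − 0.960²) = 25/7 ≈ 3.571; τ_2 = 630.1/3.571 = 176.4 ns.
Total proper time: τ_1 + 176.4 = 526.9, so τ_1 = 526.9 − 176.4 = 350.5 ns.
γ_1 = 617.0/350.5 = 1.760; β = √(1 − 1/γ²) = √0.6773.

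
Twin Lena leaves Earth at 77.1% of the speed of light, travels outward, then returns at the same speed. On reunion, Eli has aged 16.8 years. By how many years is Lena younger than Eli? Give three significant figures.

β = 0.771; γ = 1/√(1 − 0.771²) = 1/√0.4056 = 1.570
Lena's elapsed proper time: τ = 16.8/1.570 = 10.70 years.
Age gap = Δt − τ = 16.8 − 10.70 years.

Δt − τ = 6.10 years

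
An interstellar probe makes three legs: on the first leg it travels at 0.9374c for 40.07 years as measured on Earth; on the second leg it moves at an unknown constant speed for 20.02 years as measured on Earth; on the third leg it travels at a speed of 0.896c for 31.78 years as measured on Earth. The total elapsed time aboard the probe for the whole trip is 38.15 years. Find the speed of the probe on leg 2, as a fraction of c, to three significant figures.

Leg 1: γ = 1/√(1 − 0.9374²) = 1/√0.1213 = 2.871; τ_1 = 40.07/2.871 = 13.95 years.
Leg 2: speed unknown; τ_2 = 20.02/γ_2.
Leg 3: γ = 1/√(1 − 0.896²) = 1/√0.1972 = 2.252; τ_3 = 31.78/2.252 = 14.11 years.
Total proper time: 13.95 + τ_2 + 14.11 = 38.15, so τ_2 = 38.15 − 28.07 = 10.08 years.
γ_2 = 20.02/10.08 = 1.985; β = √(1 − 1/γ²) = √0.7463.

β = 0.864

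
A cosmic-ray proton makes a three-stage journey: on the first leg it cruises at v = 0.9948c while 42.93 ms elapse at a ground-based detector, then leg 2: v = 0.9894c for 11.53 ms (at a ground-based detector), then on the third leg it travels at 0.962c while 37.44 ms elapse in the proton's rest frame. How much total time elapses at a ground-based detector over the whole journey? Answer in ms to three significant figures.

Leg 1: 42.93 ms is already measured at a ground-based detector.
Leg 2: 11.53 ms is already measured at a ground-based detector.
Leg 3: γ = 1/√(1 − 0.962²) = 1/√0.07456 = 3.662; Δt_3 = 3.662 × 37.44 = 137.1 ms.
Total: 42.93 + 11.53 + 137.1 ms.

Δt = 192 ms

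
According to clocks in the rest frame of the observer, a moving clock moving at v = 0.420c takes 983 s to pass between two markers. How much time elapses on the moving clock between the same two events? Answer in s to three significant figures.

γ = 1/√(1 − 0.420²) = 1/√0.8236 = 1.102
The interval measured in the rest frame of the observer is the dilated one; the clock on the moving clock measures the proper time τ = Δt/γ = 983/1.102 s.

τ = 892 s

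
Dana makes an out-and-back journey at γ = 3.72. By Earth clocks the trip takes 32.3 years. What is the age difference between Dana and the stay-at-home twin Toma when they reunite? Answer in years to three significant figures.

γ = 3.72
Dana's elapsed proper time: τ = 32.3/3.720 = 8.683 years.
Age gap = Δt − τ = 32.3 − 8.683 years.

Δt − τ = 23.6 years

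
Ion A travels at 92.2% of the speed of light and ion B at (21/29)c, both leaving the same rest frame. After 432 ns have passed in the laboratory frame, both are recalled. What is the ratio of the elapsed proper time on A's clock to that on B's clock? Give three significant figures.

τ_A/τ_B = 0.561

A: β = 0.922; γ = 1/√(1 − 0.922²) = 1/√0.1499 = 2.583. B: γ = 1/√(1 − (21/29)²) = 29/20 = 1.450.
τ_A/τ_B = γ_B/γ_A = 1.450/2.583 = 0.5614, so τ_A/τ_B = 0.5614.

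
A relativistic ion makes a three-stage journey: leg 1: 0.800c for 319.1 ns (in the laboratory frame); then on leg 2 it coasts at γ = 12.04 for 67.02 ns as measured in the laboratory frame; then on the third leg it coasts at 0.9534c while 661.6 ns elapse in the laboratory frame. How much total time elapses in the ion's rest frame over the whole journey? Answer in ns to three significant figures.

τ = 397 ns

Leg 1: γ = 1/√(1 − 0.800²) = 5/3 ≈ 1.667; τ_1 = 319.1/1.667 = 191.5 ns.
Leg 2: γ = 12.04; τ_2 = 67.02/12.04 = 5.566 ns.
Leg 3: γ = 1/√(1 − 0.9534²) = 1/√0.09103 = 3.314; τ_3 = 661.6/3.314 = 199.6 ns.
Total: 191.5 + 5.566 + 199.6 ns.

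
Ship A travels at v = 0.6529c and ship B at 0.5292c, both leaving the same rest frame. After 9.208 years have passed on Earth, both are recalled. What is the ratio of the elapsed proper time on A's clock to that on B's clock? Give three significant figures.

A: γ = 1/√(1 − 0.6529²) = 1/√0.5737 = 1.320. B: γ = 1/√(1 − 0.5292²) = 1/√0.7199 = 1.179.
τ_A/τ_B = γ_B/γ_A = 1.179/1.320 = 0.8927, so τ_A/τ_B = 0.8927.

τ_A/τ_B = 0.893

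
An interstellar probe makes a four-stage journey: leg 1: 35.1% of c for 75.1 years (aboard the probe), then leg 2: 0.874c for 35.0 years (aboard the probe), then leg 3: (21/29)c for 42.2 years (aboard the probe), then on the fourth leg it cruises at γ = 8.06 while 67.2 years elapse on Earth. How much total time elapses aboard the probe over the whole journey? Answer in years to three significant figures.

Leg 1: 75.1 years is already measured aboard the probe.
Leg 2: 35.0 years is already measured aboard the probe.
Leg 3: 42.2 years is already measured aboard the probe.
Leg 4: γ = 8.06; τ_4 = 67.2/8.060 = 8.337 years.
Total: 75.10 + 35.00 + 42.20 + 8.337 years.

τ = 161 years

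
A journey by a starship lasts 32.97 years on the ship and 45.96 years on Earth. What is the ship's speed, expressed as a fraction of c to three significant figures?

The proper time is measured on the ship (both events occur at the ship's location); Δt is measured on Earth. γ = Δt/τ = 45.96/32.97 = 1.394.
β = √(1 − 1/γ²) = √(1 − 0.5146) = √0.4854

v = 0.697c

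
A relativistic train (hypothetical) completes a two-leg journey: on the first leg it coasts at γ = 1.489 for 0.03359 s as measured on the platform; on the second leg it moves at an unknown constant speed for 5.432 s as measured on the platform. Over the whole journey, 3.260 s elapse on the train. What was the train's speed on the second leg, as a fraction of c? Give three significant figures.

β = 0.803

Leg 1: γ = 1.489; τ_1 = 0.03359/1.489 = 0.02256 s.
Leg 2: speed unknown; τ_2 = 5.432/γ_2.
Total proper time: 0.02256 + τ_2 = 3.260, so τ_2 = 3.260 − 0.02256 = 3.237 s.
γ_2 = 5.432/3.237 = 1.678; β = √(1 − 1/γ²) = √0.6448.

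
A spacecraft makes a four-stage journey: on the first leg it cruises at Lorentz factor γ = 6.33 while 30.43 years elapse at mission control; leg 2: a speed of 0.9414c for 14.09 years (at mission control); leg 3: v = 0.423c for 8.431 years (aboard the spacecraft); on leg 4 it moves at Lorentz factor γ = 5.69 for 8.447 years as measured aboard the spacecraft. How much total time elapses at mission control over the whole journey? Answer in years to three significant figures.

Δt = 102 years

Leg 1: 30.43 years is already measured at mission control.
Leg 2: 14.09 years is already measured at mission control.
Leg 3: γ = 1/√(1 − 0.423²) = 1/√0.8211 = 1.104; Δt_3 = 1.104 × 8.431 = 9.304 years.
Leg 4: γ = 5.69; Δt_4 = 5.690 × 8.447 = 48.06 years.
Total: 30.43 + 14.09 + 9.304 + 48.06 years.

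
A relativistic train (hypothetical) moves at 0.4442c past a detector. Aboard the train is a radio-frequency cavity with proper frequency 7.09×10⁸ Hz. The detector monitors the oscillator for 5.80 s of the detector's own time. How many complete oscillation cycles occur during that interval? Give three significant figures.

N = 3.68×10⁹

γ = 1/√(1 − 0.4442²) = 1/√0.8027 = 1.116
During 5.80 s of lab time, the oscillator's proper time advances by τ = Δt/γ = 5.80/1.116 = 5.196 s = 5.196×10⁰ s.
N = f × τ = 7.09×10⁸ × 5.196×10⁰ = 3.684×10⁹.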